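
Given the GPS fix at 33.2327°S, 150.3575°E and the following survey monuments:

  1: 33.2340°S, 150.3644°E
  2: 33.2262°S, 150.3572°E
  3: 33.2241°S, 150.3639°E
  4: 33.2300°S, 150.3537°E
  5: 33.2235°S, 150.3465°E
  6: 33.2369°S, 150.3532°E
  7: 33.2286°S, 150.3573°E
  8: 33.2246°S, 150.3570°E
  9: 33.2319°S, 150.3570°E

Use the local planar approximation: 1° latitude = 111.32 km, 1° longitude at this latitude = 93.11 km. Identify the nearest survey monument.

9

Distances from 33.2327°S, 150.3575°E:
1: 0.6586 km
2: 0.7241 km
3: 1.1277 km
4: 0.4642 km
5: 1.4484 km
6: 0.6155 km
7: 0.4568 km
8: 0.9029 km
9: 0.1005 km
Minimum: 9 at 0.1005 km.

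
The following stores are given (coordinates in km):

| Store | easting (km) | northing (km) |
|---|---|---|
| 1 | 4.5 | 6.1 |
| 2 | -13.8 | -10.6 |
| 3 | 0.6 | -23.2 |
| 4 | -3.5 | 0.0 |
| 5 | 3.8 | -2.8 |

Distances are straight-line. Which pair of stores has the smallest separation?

Pairwise distances:
1–2: 24.8 km
1–3: 29.6 km
1–4: 10.1 km
1–5: 8.9 km
2–3: 19.1 km
2–4: 14.8 km
2–5: 19.3 km
3–4: 23.6 km
3–5: 20.6 km
4–5: 7.8 km
Closest pair: 4–5 at 7.8 km.

4 and 5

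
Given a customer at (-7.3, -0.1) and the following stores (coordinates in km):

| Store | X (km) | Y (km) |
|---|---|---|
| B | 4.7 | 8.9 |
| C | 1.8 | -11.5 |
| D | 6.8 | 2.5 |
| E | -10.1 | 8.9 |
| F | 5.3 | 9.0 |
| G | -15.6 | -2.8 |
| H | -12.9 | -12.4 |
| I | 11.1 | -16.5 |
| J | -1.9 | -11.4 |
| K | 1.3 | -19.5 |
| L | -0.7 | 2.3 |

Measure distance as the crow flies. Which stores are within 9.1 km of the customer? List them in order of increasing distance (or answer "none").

Distances from (-7.3, -0.1):
B: √((12.0)² + (9.0)²) = √(144.000 + 81.000) = 15.0 km
C: √((9.1)² + (-11.4)²) = √(82.810 + 129.960) = 14.6 km
D: √((14.1)² + (2.6)²) = √(198.810 + 6.760) = 14.3 km
E: √((-2.8)² + (9.0)²) = √(7.840 + 81.000) = 9.4 km
F: √((12.6)² + (9.1)²) = √(158.760 + 82.810) = 15.5 km
G: √((-8.3)² + (-2.7)²) = √(68.890 + 7.290) = 8.7 km
H: √((-5.6)² + (-12.3)²) = √(31.360 + 151.290) = 13.5 km
I: √((18.4)² + (-16.4)²) = √(338.560 + 268.960) = 24.6 km
J: √((5.4)² + (-11.3)²) = √(29.160 + 127.690) = 12.5 km
K: √((8.6)² + (-19.4)²) = √(73.960 + 376.360) = 21.2 km
L: √((6.6)² + (2.4)²) = √(43.560 + 5.760) = 7.0 km
Threshold 9.1 km: L (7.0 km), G (8.7 km) are within range.

L, G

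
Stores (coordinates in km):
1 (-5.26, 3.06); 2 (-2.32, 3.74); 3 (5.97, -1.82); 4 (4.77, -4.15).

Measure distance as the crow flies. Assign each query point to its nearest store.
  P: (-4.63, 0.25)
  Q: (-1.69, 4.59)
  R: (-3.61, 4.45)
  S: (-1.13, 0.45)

P→1; Q→2; R→2; S→2

P at (-4.63, 0.25):
  1: 2.88 km
  2: 4.19 km
  3: 10.80 km
  4: 10.38 km
  → nearest: 1 (2.88 km)
Q at (-1.69, 4.59):
  1: 3.88 km
  2: 1.06 km
  3: 9.99 km
  4: 10.87 km
  → nearest: 2 (1.06 km)
R at (-3.61, 4.45):
  1: 2.16 km
  2: 1.47 km
  3: 11.45 km
  4: 12.01 km
  → nearest: 2 (1.47 km)
S at (-1.13, 0.45):
  1: 4.89 km
  2: 3.50 km
  3: 7.45 km
  4: 7.48 km
  → nearest: 2 (3.50 km)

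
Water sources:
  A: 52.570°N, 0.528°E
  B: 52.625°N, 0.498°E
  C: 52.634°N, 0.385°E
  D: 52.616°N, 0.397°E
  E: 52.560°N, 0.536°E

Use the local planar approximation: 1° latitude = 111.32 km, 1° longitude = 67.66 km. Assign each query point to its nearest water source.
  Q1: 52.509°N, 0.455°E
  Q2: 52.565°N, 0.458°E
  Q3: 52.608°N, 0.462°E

Q1→E; Q2→A; Q3→B

Q1 at 52.509°N, 0.455°E:
  A: 8.397 km
  B: 13.237 km
  C: 14.699 km
  D: 12.541 km
  E: 7.891 km
  → nearest: E (7.891 km)
Q2 at 52.565°N, 0.458°E:
  A: 4.769 km
  B: 7.207 km
  C: 9.132 km
  D: 7.019 km
  E: 5.307 km
  → nearest: A (4.769 km)
Q3 at 52.608°N, 0.462°E:
  A: 6.151 km
  B: 3.085 km
  C: 5.960 km
  D: 4.487 km
  E: 7.323 km
  → nearest: B (3.085 km)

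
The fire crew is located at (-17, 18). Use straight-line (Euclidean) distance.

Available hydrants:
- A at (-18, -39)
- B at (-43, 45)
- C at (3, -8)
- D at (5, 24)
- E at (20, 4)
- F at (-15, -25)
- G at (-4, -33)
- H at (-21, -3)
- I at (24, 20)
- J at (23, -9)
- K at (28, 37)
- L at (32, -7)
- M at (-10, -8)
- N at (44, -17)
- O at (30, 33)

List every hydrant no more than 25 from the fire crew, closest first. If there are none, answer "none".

Distances from (-17, 18):
A: √((-1)² + (-57)²) = √(1.000 + 3249.000) = 57.0
B: √((-26)² + (27)²) = √(676.000 + 729.000) = 37.5
C: √((20)² + (-26)²) = √(400.000 + 676.000) = 32.8
D: √((22)² + (6)²) = √(484.000 + 36.000) = 22.8
E: √((37)² + (-14)²) = √(1369.000 + 196.000) = 39.6
F: √((2)² + (-43)²) = √(4.000 + 1849.000) = 43.0
G: √((13)² + (-51)²) = √(169.000 + 2601.000) = 52.6
H: √((-4)² + (-21)²) = √(16.000 + 441.000) = 21.4
I: √((41)² + (2)²) = √(1681.000 + 4.000) = 41.0
J: √((40)² + (-27)²) = √(1600.000 + 729.000) = 48.3
K: √((45)² + (19)²) = √(2025.000 + 361.000) = 48.8
L: √((49)² + (-25)²) = √(2401.000 + 625.000) = 55.0
M: √((7)² + (-26)²) = √(49.000 + 676.000) = 26.9
N: √((61)² + (-35)²) = √(3721.000 + 1225.000) = 70.3
O: √((47)² + (15)²) = √(2209.000 + 225.000) = 49.3
Threshold 25: H (21.4), D (22.8) are within range.

H, D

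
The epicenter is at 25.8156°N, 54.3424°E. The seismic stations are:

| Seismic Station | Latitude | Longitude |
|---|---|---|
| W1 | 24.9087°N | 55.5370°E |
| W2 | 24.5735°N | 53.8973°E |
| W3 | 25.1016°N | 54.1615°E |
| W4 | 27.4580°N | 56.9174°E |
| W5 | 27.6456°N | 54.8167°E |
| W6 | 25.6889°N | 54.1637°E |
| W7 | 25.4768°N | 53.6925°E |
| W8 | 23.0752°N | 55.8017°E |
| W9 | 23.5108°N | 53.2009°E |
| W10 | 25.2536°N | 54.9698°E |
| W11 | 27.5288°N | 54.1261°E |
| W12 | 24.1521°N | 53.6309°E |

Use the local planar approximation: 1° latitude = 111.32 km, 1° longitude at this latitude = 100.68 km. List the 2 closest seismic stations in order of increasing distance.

Distances from 25.8156°N, 54.3424°E:
W1: √((-0.9069·111.32)² + (1.1946·100.68)²) = √(10192.135743 + 14465.432883) = 157.0273 km
W2: √((-1.2421·111.32)² + (-0.4451·100.68)²) = √(19118.751081 + 2008.175213) = 145.3510 km
W3: √((-0.7140·111.32)² + (-0.1809·100.68)²) = √(6317.464627 + 331.713806) = 81.5425 km
W4: √((1.6424·111.32)² + (2.5750·100.68)²) = √(33427.528523 + 67211.081001) = 317.2359 km
W5: √((1.8300·111.32)² + (0.4743·100.68)²) = √(41500.045683 + 2280.303548) = 209.2375 km
W6: √((-0.1267·111.32)² + (-0.1787·100.68)²) = √(198.929699 + 323.694648) = 22.8610 km
W7: √((-0.3388·111.32)² + (-0.6499·100.68)²) = √(1422.437518 + 4281.337725) = 75.5233 km
W8: √((-2.7404·111.32)² + (1.4593·100.68)²) = √(93062.413841 + 21586.169290) = 338.5980 km
W9: √((-2.3048·111.32)² + (-1.1415·100.68)²) = √(65828.337315 + 13208.036043) = 281.1341 km
W10: √((-0.5620·111.32)² + (0.6274·100.68)²) = √(3913.983824 + 3990.023398) = 88.9045 km
W11: √((1.7132·111.32)² + (-0.2163·100.68)²) = √(36371.610094 + 474.241388) = 191.9527 km
W12: √((-1.6635·111.32)² + (-0.7115·100.68)²) = √(34291.936096 + 5131.404168) = 198.5531 km
Sorted: W6 (22.8610 km) < W7 (75.5233 km) < W3 (81.5425 km) < W10 (88.9045 km) < …

W6, W7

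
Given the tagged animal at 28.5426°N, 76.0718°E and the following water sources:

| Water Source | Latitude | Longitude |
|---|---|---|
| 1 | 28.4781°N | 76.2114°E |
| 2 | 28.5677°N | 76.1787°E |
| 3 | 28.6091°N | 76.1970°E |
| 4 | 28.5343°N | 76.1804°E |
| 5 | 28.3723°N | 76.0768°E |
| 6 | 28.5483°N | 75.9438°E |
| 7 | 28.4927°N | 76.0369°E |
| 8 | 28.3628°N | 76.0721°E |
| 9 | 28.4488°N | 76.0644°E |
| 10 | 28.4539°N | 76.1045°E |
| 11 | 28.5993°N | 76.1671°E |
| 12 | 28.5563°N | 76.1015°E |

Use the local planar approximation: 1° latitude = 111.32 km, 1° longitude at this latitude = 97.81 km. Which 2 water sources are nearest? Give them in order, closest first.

12, 7

Distances from 28.5426°N, 76.0718°E:
1: √((-0.0645·111.32)² + (0.1396·97.81)²) = √(51.554410 + 186.439253) = 15.4270 km
2: √((0.0251·111.32)² + (0.1069·97.81)²) = √(7.807174 + 109.325615) = 10.8228 km
3: √((0.0665·111.32)² + (0.1252·97.81)²) = √(54.801152 + 149.959912) = 14.3095 km
4: √((-0.0083·111.32)² + (0.1086·97.81)²) = √(0.853695 + 112.830411) = 10.6623 km
5: √((-0.1703·111.32)² + (0.0050·97.81)²) = √(359.398029 + 0.239170) = 18.9641 km
6: √((0.0057·111.32)² + (-0.1280·97.81)²) = √(0.402621 + 156.742387) = 12.5357 km
7: √((-0.0499·111.32)² + (-0.0349·97.81)²) = √(30.856558 + 11.652453) = 6.5199 km
8: √((-0.1798·111.32)² + (0.0003·97.81)²) = √(400.613675 + 0.000861) = 20.0154 km
9: √((-0.0938·111.32)² + (-0.0074·97.81)²) = √(109.031521 + 0.523878) = 10.4669 km
10: √((-0.0887·111.32)² + (0.0327·97.81)²) = √(97.497535 + 10.229679) = 10.3792 km
11: √((0.0567·111.32)² + (0.0953·97.81)²) = √(39.839375 + 86.886503) = 11.2573 km
12: √((0.0137·111.32)² + (0.0297·97.81)²) = √(2.325881 + 8.438775) = 3.2810 km
Sorted: 12 (3.2810 km) < 7 (6.5199 km) < 10 (10.3792 km) < 9 (10.4669 km) < …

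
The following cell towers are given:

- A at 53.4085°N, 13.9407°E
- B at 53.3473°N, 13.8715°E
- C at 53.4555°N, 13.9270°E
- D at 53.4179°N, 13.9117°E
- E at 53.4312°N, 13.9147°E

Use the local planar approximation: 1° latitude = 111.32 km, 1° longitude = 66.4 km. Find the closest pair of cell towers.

D and E

Pairwise distances:
A–B: √((-0.0612·111.32)² + (-0.0692·66.4)²) = √(46.414026 + 21.112922) = 8.2175 km
A–C: √((0.0470·111.32)² + (-0.0137·66.4)²) = √(27.374243 + 0.827518) = 5.3105 km
A–D: √((0.0094·111.32)² + (-0.0290·66.4)²) = √(1.094970 + 3.707935) = 2.1916 km
A–E: √((0.0227·111.32)² + (-0.0260·66.4)²) = √(6.385547 + 2.980457) = 3.0604 km
B–C: √((0.1082·111.32)² + (0.0555·66.4)²) = √(145.077785 + 13.580699) = 12.5960 km
B–D: √((0.0706·111.32)² + (0.0402·66.4)²) = √(61.766899 + 7.125056) = 8.3001 km
B–E: √((0.0839·111.32)² + (0.0432·66.4)²) = √(87.230893 + 8.228178) = 9.7703 km
C–D: √((-0.0376·111.32)² + (-0.0153·66.4)²) = √(17.519515 + 1.032093) = 4.3072 km
C–E: √((-0.0243·111.32)² + (-0.0123·66.4)²) = √(7.317436 + 0.667032) = 2.8257 km
D–E: √((0.0133·111.32)² + (0.0030·66.4)²) = √(2.192046 + 0.039681) = 1.4939 km
Closest pair: D–E at 1.4939 km.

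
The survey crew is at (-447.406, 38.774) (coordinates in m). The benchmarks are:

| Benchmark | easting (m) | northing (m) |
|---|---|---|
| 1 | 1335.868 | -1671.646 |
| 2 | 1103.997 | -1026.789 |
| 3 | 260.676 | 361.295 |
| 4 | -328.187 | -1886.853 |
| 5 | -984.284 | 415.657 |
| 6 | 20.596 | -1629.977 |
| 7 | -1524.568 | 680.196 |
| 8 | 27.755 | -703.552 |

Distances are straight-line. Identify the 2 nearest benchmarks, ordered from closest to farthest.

5, 3

Distances from (-447.406, 38.774):
1: 2470.952 m
2: 1882.093 m
3: 778.074 m
4: 1929.314 m
5: 655.956 m
6: 1733.135 m
7: 1253.675 m
8: 881.377 m
Sorted: 5 (655.956 m) < 3 (778.074 m) < 8 (881.377 m) < 7 (1253.675 m) < …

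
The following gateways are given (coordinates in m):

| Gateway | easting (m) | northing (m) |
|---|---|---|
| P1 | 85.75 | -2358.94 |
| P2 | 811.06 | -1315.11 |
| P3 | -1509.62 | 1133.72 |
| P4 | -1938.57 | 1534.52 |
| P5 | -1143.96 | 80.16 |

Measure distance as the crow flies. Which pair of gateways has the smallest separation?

P3 and P4

Pairwise distances:
P3–P4: √((-428.95)² + (400.80)²) = √(183998.1025 + 160640.6400) = 587.06 m
P3–P5: √((365.66)² + (-1053.56)²) = √(133707.2356 + 1109988.6736) = 1115.21 m
P1–P2: √((725.31)² + (1043.83)²) = √(526074.5961 + 1089581.0689) = 1271.08 m
P4–P5: √((794.61)² + (-1454.36)²) = √(631405.0521 + 2115163.0096) = 1657.28 m
P2–P5: √((-1955.02)² + (1395.27)²) = √(3822103.2004 + 1946778.3729) = 2401.85 m
P1–P5: √((-1229.71)² + (2439.10)²) = √(1512186.6841 + 5949208.8100) = 2731.56 m
P2–P3: √((-2320.68)² + (2448.83)²) = √(5385555.6624 + 5996768.3689) = 3373.77 m
P1–P3: √((-1595.37)² + (3492.66)²) = √(2545205.4369 + 12198673.8756) = 3839.78 m
P2–P4: √((-2749.63)² + (2849.63)²) = √(7560465.1369 + 8120391.1369) = 3959.91 m
P1–P4: √((-2024.32)² + (3893.46)²) = √(4097871.4624 + 15159030.7716) = 4388.27 m
Closest pair: P3–P4 at 587.06 m.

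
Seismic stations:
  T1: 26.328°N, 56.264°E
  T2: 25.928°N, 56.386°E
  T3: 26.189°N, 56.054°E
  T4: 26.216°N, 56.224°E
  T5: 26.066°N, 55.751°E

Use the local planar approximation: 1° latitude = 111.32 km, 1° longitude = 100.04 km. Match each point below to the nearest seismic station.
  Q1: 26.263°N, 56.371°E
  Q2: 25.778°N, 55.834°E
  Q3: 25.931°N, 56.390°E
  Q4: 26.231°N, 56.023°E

Q1 at 26.263°N, 56.371°E:
  T1: √((0.065·111.32)² + (-0.107·100.04)²) = √(52.35680 + 114.58161) = 12.920 km
  T2: √((-0.335·111.32)² + (0.015·100.04)²) = √(1390.70818 + 2.25180) = 37.322 km
  T3: √((-0.074·111.32)² + (-0.317·100.04)²) = √(67.85937 + 1005.69407) = 32.765 km
  T4: √((-0.047·111.32)² + (-0.147·100.04)²) = √(27.37424 + 216.26291) = 15.609 km
  T5: √((-0.197·111.32)² + (-0.620·100.04)²) = √(480.92665 + 3847.07582) = 65.788 km
  → nearest: T1 (12.920 km)
Q2 at 25.778°N, 55.834°E:
  T1: √((0.550·111.32)² + (0.430·100.04)²) = √(3748.62308 + 1850.47950) = 74.827 km
  T2: √((0.150·111.32)² + (0.552·100.04)²) = √(278.82320 + 3049.47812) = 57.691 km
  T3: √((0.411·111.32)² + (0.220·100.04)²) = √(2093.29309 + 484.38728) = 50.771 km
  T4: √((0.438·111.32)² + (0.390·100.04)²) = √(2377.35817 + 1522.21704) = 62.447 km
  T5: √((0.288·111.32)² + (-0.083·100.04)²) = √(1027.85386 + 68.94512) = 33.118 km
  → nearest: T5 (33.118 km)
Q3 at 25.931°N, 56.390°E:
  T1: √((0.397·111.32)² + (-0.126·100.04)²) = √(1953.11317 + 158.88703) = 45.957 km
  T2: √((-0.003·111.32)² + (-0.004·100.04)²) = √(0.11153 + 0.16013) = 0.521 km
  T3: √((0.258·111.32)² + (-0.336·100.04)²) = √(824.87057 + 1129.86335) = 44.212 km
  T4: √((0.285·111.32)² + (-0.166·100.04)²) = √(1006.55177 + 275.78049) = 35.810 km
  T5: √((0.135·111.32)² + (-0.639·100.04)²) = √(225.84680 + 4086.47722) = 65.668 km
  → nearest: T2 (0.521 km)
Q4 at 26.231°N, 56.023°E:
  T1: √((0.097·111.32)² + (0.241·100.04)²) = √(116.59767 + 581.27474) = 26.417 km
  T2: √((-0.303·111.32)² + (0.363·100.04)²) = √(1137.71020 + 1318.74436) = 49.563 km
  T3: √((-0.042·111.32)² + (0.031·100.04)²) = √(21.85974 + 9.61769) = 5.610 km
  T4: √((-0.015·111.32)² + (0.201·100.04)²) = √(2.78823 + 404.33327) = 20.177 km
  T5: √((-0.165·111.32)² + (-0.272·100.04)²) = √(337.37608 + 740.43199) = 32.830 km
  → nearest: T3 (5.610 km)

Q1→T1; Q2→T5; Q3→T2; Q4→T3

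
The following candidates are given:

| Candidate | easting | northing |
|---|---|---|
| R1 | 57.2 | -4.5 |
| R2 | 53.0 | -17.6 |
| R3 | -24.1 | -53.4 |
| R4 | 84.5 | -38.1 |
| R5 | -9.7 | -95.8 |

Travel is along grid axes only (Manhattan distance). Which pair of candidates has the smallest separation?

Pairwise distances:
R1–R2: 17.3
R1–R3: 130.2
R1–R4: 60.9
R1–R5: 158.2
R2–R3: 112.9
R2–R4: 52.0
R2–R5: 140.9
R3–R4: 123.9
R3–R5: 56.8
R4–R5: 151.9
Closest pair: R1–R2 at 17.3.

R1 and R2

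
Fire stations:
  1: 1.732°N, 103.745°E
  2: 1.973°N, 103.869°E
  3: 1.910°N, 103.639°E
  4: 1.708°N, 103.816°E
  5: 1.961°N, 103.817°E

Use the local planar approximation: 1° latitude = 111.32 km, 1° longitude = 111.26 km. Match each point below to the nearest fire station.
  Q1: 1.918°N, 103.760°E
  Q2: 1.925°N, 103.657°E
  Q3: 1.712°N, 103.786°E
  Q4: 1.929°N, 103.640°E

Q1→5; Q2→3; Q3→4; Q4→3

Q1 at 1.918°N, 103.760°E:
  1: 20.773 km
  2: 13.585 km
  3: 13.492 km
  4: 24.193 km
  5: 7.946 km
  → nearest: 5 (7.946 km)
Q2 at 1.925°N, 103.657°E:
  1: 23.611 km
  2: 24.185 km
  3: 2.607 km
  4: 29.941 km
  5: 18.247 km
  → nearest: 3 (2.607 km)
Q3 at 1.712°N, 103.786°E:
  1: 5.076 km
  2: 30.487 km
  3: 27.447 km
  4: 3.367 km
  5: 27.932 km
  → nearest: 4 (3.367 km)
Q4 at 1.929°N, 103.640°E:
  1: 24.848 km
  2: 25.945 km
  3: 2.118 km
  4: 31.443 km
  5: 20.013 km
  → nearest: 3 (2.118 km)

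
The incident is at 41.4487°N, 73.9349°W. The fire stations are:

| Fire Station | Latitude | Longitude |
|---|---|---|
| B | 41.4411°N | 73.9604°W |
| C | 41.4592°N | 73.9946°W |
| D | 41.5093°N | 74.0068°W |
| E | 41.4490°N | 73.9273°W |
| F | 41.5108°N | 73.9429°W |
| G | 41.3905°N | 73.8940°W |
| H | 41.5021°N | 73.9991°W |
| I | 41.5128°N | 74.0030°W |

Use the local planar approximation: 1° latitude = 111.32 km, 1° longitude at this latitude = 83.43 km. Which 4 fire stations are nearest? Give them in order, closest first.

Distances from 41.4487°N, 73.9349°W:
B: √((-0.0076·111.32)² + (-0.0255·83.43)²) = √(0.715770 + 4.526107) = 2.2895 km
C: √((0.0105·111.32)² + (-0.0597·83.43)²) = √(1.366234 + 24.808080) = 5.1161 km
D: √((0.0606·111.32)² + (-0.0719·83.43)²) = √(45.508408 + 35.983406) = 9.0273 km
E: √((0.0003·111.32)² + (0.0076·83.43)²) = √(0.001115 + 0.402042) = 0.6349 km
F: √((0.0621·111.32)² + (-0.0080·83.43)²) = √(47.789182 + 0.445476) = 6.9451 km
G: √((-0.0582·111.32)² + (0.0409·83.43)²) = √(41.975160 + 11.643703) = 7.3225 km
H: √((0.0534·111.32)² + (-0.0642·83.43)²) = √(35.336938 + 28.688943) = 8.0016 km
I: √((0.0641·111.32)² + (-0.0681·83.43)²) = √(50.916959 + 32.280385) = 9.1213 km
Sorted: E (0.6349 km) < B (2.2895 km) < C (5.1161 km) < F (6.9451 km) < G (7.3225 km) < H (8.0016 km) < …

E, B, C, F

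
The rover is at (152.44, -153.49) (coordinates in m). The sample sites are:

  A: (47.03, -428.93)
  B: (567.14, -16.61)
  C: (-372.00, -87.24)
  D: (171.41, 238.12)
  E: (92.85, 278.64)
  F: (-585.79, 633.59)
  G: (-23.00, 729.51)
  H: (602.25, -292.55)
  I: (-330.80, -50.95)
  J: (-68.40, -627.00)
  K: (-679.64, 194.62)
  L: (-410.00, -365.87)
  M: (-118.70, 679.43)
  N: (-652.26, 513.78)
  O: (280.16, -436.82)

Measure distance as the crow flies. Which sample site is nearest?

Distances from (152.44, -153.49):
A: √((-105.41)² + (-275.44)²) = √(11111.2681 + 75867.1936) = 294.92 m
B: √((414.70)² + (136.88)²) = √(171976.0900 + 18736.1344) = 436.71 m
C: √((-524.44)² + (66.25)²) = √(275037.3136 + 4389.0625) = 528.61 m
D: √((18.97)² + (391.61)²) = √(359.8609 + 153358.3921) = 392.07 m
E: √((-59.59)² + (432.13)²) = √(3550.9681 + 186736.3369) = 436.22 m
F: √((-738.23)² + (787.08)²) = √(544983.5329 + 619494.9264) = 1079.11 m
G: √((-175.44)² + (883.00)²) = √(30779.1936 + 779689.0000) = 900.26 m
H: √((449.81)² + (-139.06)²) = √(202329.0361 + 19337.6836) = 470.81 m
I: √((-483.24)² + (102.54)²) = √(233520.8976 + 10514.4516) = 494.00 m
J: √((-220.84)² + (-473.51)²) = √(48770.3056 + 224211.7201) = 522.48 m
K: √((-832.08)² + (348.11)²) = √(692357.1264 + 121180.5721) = 901.96 m
L: √((-562.44)² + (-212.38)²) = √(316338.7536 + 45105.2644) = 601.20 m
M: √((-271.14)² + (832.92)²) = √(73516.8996 + 693755.7264) = 875.94 m
N: √((-804.70)² + (667.27)²) = √(647542.0900 + 445249.2529) = 1045.37 m
O: √((127.72)² + (-283.33)²) = √(16312.3984 + 80275.8889) = 310.79 m
Minimum: A at 294.92 m.

A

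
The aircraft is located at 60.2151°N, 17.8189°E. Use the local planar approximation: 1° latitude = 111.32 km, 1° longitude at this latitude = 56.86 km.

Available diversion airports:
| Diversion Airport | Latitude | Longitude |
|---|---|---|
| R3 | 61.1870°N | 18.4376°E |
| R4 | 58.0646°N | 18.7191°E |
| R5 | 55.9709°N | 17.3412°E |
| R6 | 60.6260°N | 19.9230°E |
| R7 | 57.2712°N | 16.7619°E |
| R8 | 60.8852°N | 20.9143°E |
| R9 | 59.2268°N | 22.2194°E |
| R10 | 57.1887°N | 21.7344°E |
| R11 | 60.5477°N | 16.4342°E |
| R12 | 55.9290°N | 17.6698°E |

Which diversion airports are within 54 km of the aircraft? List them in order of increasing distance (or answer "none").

none

Distances from 60.2151°N, 17.8189°E:
R3: 113.7676 km
R4: 244.8045 km
R5: 473.2445 km
R6: 128.0851 km
R7: 333.1805 km
R8: 191.1598 km
R9: 273.3315 km
R10: 403.8160 km
R11: 87.0052 km
R12: 477.2040 km
Threshold 54 km: none within range.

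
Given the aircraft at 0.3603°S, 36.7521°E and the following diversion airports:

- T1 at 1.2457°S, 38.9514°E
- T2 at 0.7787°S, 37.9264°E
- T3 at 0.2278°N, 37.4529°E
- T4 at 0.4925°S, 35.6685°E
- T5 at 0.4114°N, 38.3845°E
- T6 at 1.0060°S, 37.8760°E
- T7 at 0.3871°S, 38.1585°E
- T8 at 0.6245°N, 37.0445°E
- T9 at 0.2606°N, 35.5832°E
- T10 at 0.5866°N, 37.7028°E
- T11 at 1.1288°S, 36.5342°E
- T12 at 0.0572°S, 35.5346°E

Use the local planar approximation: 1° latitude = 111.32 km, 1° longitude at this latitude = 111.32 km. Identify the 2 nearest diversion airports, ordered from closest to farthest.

T11, T3

Distances from 0.3603°S, 36.7521°E:
T1: √((-0.8854·111.32)² + (2.1993·111.32)²) = √(9714.611351 + 59939.807490) = 263.9212 km
T2: √((-0.4184·111.32)² + (1.1743·111.32)²) = √(2169.350604 + 17088.522599) = 138.7727 km
T3: √((0.5881·111.32)² + (0.7008·111.32)²) = √(4285.966322 + 6086.036906) = 101.8430 km
T4: √((-0.1322·111.32)² + (-1.0836·111.32)²) = √(216.575490 + 14550.716797) = 121.5207 km
T5: √((0.7717·111.32)² + (1.6324·111.32)²) = √(7379.779671 + 33021.710643) = 201.0012 km
T6: √((-0.6457·111.32)² + (1.1239·111.32)²) = √(5166.637219 + 15653.149667) = 144.2906 km
T7: √((-0.0268·111.32)² + (1.4064·111.32)²) = √(8.900532 + 24511.173878) = 156.5889 km
T8: √((0.9848·111.32)² + (0.2924·111.32)²) = √(12018.284352 + 1059.500417) = 114.3581 km
T9: √((0.6209·111.32)² + (-1.1689·111.32)²) = √(4777.379207 + 16931.721351) = 147.3401 km
T10: √((0.9469·111.32)² + (0.9507·111.32)²) = √(11111.037886 + 11200.396138) = 149.3701 km
T11: √((-0.7685·111.32)² + (-0.2179·111.32)²) = √(7318.703262 + 588.384002) = 88.9218 km
T12: √((0.3031·111.32)² + (-1.2175·111.32)²) = √(1138.461289 + 18368.950130) = 139.6689 km
Sorted: T11 (88.9218 km) < T3 (101.8430 km) < T8 (114.3581 km) < T4 (121.5207 km) < …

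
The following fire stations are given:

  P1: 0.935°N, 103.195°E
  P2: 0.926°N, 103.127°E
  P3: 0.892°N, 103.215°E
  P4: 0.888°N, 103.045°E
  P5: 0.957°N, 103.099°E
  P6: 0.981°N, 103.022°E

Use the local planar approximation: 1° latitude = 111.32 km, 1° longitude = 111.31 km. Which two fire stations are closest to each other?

Pairwise distances:
P1–P2: 7.635 km
P1–P3: 5.279 km
P1–P4: 17.497 km
P1–P5: 10.963 km
P1–P6: 19.926 km
P2–P3: 10.501 km
P2–P4: 10.060 km
P2–P5: 4.650 km
P2–P6: 13.194 km
P3–P4: 18.928 km
P3–P5: 14.801 km
P3–P6: 23.657 km
P4–P5: 9.753 km
P4–P6: 10.665 km
P5–P6: 8.978 km
Closest pair: P2–P5 at 4.650 km.

P2 and P5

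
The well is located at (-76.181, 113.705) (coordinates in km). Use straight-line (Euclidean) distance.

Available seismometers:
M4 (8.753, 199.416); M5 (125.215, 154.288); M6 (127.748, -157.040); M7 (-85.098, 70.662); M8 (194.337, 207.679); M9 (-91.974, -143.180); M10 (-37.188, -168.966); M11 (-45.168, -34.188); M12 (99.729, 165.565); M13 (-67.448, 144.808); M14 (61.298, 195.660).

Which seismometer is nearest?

Distances from (-76.181, 113.705):
M4: √((84.934)² + (85.711)²) = √(7213.78436 + 7346.37552) = 120.665 km
M5: √((201.396)² + (40.583)²) = √(40560.34882 + 1646.97989) = 205.444 km
M6: √((203.929)² + (-270.745)²) = √(41587.03704 + 73302.85502) = 338.954 km
M7: √((-8.917)² + (-43.043)²) = √(79.51289 + 1852.69985) = 43.957 km
M8: √((270.518)² + (93.974)²) = √(73179.98832 + 8831.11268) = 286.376 km
M9: √((-15.793)² + (-256.885)²) = √(249.41885 + 65989.90323) = 257.370 km
M10: √((38.993)² + (-282.671)²) = √(1520.45405 + 79902.89424) = 285.348 km
M11: √((31.013)² + (-147.893)²) = √(961.80617 + 21872.33945) = 151.110 km
M12: √((175.910)² + (51.860)²) = √(30944.32810 + 2689.45960) = 183.395 km
M13: √((8.733)² + (31.103)²) = √(76.26529 + 967.39661) = 32.306 km
M14: √((137.479)² + (81.955)²) = √(18900.47544 + 6716.62202) = 160.053 km
Minimum: M13 at 32.306 km.

M13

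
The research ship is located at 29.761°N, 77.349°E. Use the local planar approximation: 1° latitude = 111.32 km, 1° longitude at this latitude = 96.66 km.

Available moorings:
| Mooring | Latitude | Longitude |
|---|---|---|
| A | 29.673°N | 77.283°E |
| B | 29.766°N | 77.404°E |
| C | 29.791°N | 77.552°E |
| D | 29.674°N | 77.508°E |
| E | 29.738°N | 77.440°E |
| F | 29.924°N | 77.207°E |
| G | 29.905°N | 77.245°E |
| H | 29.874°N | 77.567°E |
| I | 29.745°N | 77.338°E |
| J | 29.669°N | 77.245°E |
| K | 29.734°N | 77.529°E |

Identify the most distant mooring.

Distances from 29.761°N, 77.349°E:
A: √((-0.088·111.32)² + (-0.066·96.66)²) = √(95.96475 + 40.69879) = 11.690 km
B: √((0.005·111.32)² + (0.055·96.66)²) = √(0.30980 + 28.26305) = 5.345 km
C: √((0.030·111.32)² + (0.203·96.66)²) = √(11.15293 + 385.02210) = 19.904 km
D: √((-0.087·111.32)² + (0.159·96.66)²) = √(93.79613 + 236.20432) = 18.166 km
E: √((-0.023·111.32)² + (0.091·96.66)²) = √(6.55544 + 77.37067) = 9.161 km
F: √((0.163·111.32)² + (-0.142·96.66)²) = √(329.24683 + 188.39539) = 22.752 km
G: √((0.144·111.32)² + (-0.104·96.66)²) = √(256.96346 + 101.05557) = 18.921 km
H: √((0.113·111.32)² + (0.218·96.66)²) = √(158.23527 + 444.02413) = 24.541 km
I: √((-0.016·111.32)² + (-0.011·96.66)²) = √(3.17239 + 1.13052) = 2.074 km
J: √((-0.092·111.32)² + (-0.104·96.66)²) = √(104.88709 + 101.05557) = 14.351 km
K: √((-0.027·111.32)² + (0.180·96.66)²) = √(9.03387 + 302.71824) = 17.657 km
Maximum: H at 24.541 km.

H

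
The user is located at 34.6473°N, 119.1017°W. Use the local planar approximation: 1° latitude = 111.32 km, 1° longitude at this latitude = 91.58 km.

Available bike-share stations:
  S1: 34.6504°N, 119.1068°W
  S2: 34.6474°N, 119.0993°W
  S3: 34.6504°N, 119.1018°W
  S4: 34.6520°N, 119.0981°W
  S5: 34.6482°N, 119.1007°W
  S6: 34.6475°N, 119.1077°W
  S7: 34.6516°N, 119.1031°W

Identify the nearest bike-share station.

Distances from 34.6473°N, 119.1017°W:
S1: 0.5807 km
S2: 0.2201 km
S3: 0.3452 km
S4: 0.6184 km
S5: 0.1357 km
S6: 0.5499 km
S7: 0.4955 km
Minimum: S5 at 0.1357 km.

S5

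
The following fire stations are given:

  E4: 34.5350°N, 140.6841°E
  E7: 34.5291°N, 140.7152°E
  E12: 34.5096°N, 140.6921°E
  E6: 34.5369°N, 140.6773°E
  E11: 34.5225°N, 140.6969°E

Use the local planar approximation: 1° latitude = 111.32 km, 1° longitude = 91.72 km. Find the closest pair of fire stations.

E4 and E6

Pairwise distances:
E4–E7: 2.9271 km
E4–E12: 2.9212 km
E4–E6: 0.6586 km
E4–E11: 1.8206 km
E7–E12: 3.0333 km
E7–E6: 3.5830 km
E7–E11: 1.8322 km
E12–E6: 3.3284 km
E12–E11: 1.5020 km
E6–E11: 2.4086 km
Closest pair: E4–E6 at 0.6586 km.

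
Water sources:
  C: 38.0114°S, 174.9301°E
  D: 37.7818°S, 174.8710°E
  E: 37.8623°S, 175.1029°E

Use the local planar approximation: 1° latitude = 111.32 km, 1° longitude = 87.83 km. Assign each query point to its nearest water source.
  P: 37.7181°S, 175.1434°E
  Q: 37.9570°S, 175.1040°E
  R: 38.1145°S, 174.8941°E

P at 37.7181°S, 175.1434°E:
  C: 37.6431 km
  D: 24.9536 km
  E: 16.4417 km
  → nearest: E (16.4417 km)
Q at 37.9570°S, 175.1040°E:
  C: 16.4304 km
  D: 28.2696 km
  E: 10.5424 km
  → nearest: E (10.5424 km)
R at 38.1145°S, 174.8941°E:
  C: 11.9047 km
  D: 37.0917 km
  E: 33.5338 km
  → nearest: C (11.9047 km)

P→E; Q→E; R→C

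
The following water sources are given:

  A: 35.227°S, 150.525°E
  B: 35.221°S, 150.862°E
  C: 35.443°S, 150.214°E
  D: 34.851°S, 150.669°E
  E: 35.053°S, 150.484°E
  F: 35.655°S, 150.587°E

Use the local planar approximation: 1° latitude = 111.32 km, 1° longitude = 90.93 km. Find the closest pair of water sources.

Pairwise distances:
A–B: √((0.006·111.32)² + (0.337·90.93)²) = √(0.44612 + 939.01858) = 30.651 km
A–C: √((-0.216·111.32)² + (-0.311·90.93)²) = √(578.16780 + 799.71485) = 37.120 km
A–D: √((0.376·111.32)² + (0.144·90.93)²) = √(1751.95152 + 171.45074) = 43.857 km
A–E: √((0.174·111.32)² + (-0.041·90.93)²) = √(375.18450 + 13.89895) = 19.725 km
A–F: √((-0.428·111.32)² + (0.062·90.93)²) = √(2270.04221 + 31.78321) = 47.977 km
B–C: √((-0.222·111.32)² + (-0.648·90.93)²) = √(610.73435 + 3471.87750) = 63.895 km
B–D: √((0.370·111.32)² + (-0.193·90.93)²) = √(1696.48429 + 307.98460) = 44.771 km
B–E: √((0.168·111.32)² + (-0.378·90.93)²) = √(349.75583 + 1181.40276) = 39.130 km
B–F: √((-0.434·111.32)² + (-0.275·90.93)²) = √(2334.13437 + 625.28753) = 54.401 km
C–D: √((0.592·111.32)² + (0.455·90.93)²) = √(4342.99979 + 1711.73754) = 77.812 km
C–E: √((0.390·111.32)² + (0.270·90.93)²) = √(1884.84486 + 602.75651) = 49.876 km
C–F: √((-0.212·111.32)² + (0.373·90.93)²) = √(556.95245 + 1150.35543) = 41.320 km
D–E: √((-0.202·111.32)² + (-0.185·90.93)²) = √(505.64898 + 282.98137) = 28.083 km
D–F: √((-0.804·111.32)² + (-0.082·90.93)²) = √(8010.47912 + 55.59581) = 89.811 km
E–F: √((-0.602·111.32)² + (0.103·90.93)²) = √(4490.96197 + 87.71802) = 67.666 km
Closest pair: A–E at 19.725 km.

A and E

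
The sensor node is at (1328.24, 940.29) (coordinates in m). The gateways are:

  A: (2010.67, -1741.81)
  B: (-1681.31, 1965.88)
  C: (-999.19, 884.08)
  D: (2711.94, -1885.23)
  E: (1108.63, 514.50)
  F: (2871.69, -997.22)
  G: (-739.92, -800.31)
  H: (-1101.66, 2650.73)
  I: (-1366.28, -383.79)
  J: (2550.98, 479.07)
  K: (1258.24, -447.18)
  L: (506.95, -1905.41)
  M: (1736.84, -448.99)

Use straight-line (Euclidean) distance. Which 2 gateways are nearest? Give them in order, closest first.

Distances from (1328.24, 940.29):
A: 2767.56 m
B: 3179.50 m
C: 2328.11 m
D: 3146.14 m
E: 479.09 m
F: 2477.13 m
G: 2703.14 m
H: 2971.53 m
I: 3002.27 m
J: 1306.83 m
K: 1389.23 m
L: 2961.84 m
M: 1448.12 m
Sorted: E (479.09 m) < J (1306.83 m) < K (1389.23 m) < M (1448.12 m) < …

E, J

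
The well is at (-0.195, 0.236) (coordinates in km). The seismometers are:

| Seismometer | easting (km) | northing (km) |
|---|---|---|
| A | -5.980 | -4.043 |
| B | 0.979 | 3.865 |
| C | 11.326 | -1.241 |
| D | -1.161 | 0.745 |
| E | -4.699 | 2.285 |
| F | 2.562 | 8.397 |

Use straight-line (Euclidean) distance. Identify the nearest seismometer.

D

Distances from (-0.195, 0.236):
A: √((-5.785)² + (-4.279)²) = √(33.46623 + 18.30984) = 7.196 km
B: √((1.174)² + (3.629)²) = √(1.37828 + 13.16964) = 3.814 km
C: √((11.521)² + (-1.477)²) = √(132.73344 + 2.18153) = 11.615 km
D: √((-0.966)² + (0.509)²) = √(0.93316 + 0.25908) = 1.092 km
E: √((-4.504)² + (2.049)²) = √(20.28602 + 4.19840) = 4.948 km
F: √((2.757)² + (8.161)²) = √(7.60105 + 66.60192) = 8.614 km
Minimum: D at 1.092 km.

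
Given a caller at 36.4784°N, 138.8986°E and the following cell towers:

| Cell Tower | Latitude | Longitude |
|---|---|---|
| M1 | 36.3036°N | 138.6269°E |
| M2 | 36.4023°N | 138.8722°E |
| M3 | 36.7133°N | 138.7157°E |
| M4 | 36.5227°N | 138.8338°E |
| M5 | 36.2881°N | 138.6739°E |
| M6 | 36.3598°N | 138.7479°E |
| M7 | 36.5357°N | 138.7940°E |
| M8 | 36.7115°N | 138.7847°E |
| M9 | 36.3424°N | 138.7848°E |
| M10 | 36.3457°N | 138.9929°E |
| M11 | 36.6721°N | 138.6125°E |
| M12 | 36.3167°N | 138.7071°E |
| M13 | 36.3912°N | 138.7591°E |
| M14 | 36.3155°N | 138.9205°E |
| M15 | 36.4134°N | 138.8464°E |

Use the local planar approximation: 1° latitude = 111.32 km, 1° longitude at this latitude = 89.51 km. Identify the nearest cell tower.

Distances from 36.4784°N, 138.8986°E:
M1: √((-0.1748·111.32)² + (-0.2717·89.51)²) = √(378.642407 + 591.455931) = 31.1464 km
M2: √((-0.0761·111.32)² + (-0.0264·89.51)²) = √(71.765499 + 5.584071) = 8.7949 km
M3: √((0.2349·111.32)² + (-0.1829·89.51)²) = √(683.773757 + 268.022050) = 30.8512 km
M4: √((0.0443·111.32)² + (-0.0648·89.51)²) = √(24.319456 + 33.642877) = 7.6133 km
M5: √((-0.1903·111.32)² + (-0.2247·89.51)²) = √(448.770160 + 404.528626) = 29.2113 km
M6: √((-0.1186·111.32)² + (-0.1507·89.51)²) = √(174.307379 + 181.957357) = 18.8750 km
M7: √((0.0573·111.32)² + (-0.1046·89.51)²) = √(40.686997 + 87.661013) = 11.3291 km
M8: √((0.2331·111.32)² + (-0.1139·89.51)²) = √(673.334617 + 103.941879) = 27.8797 km
M9: √((-0.1360·111.32)² + (-0.1138·89.51)²) = √(229.205066 + 103.759445) = 18.2473 km
M10: √((-0.1327·111.32)² + (0.0943·89.51)²) = √(218.216829 + 71.246986) = 17.0136 km
M11: √((0.1937·111.32)² + (-0.2861·89.51)²) = √(464.949341 + 655.811201) = 33.4778 km
M12: √((-0.1617·111.32)² + (-0.1915·89.51)²) = √(324.015984 + 293.819538) = 24.8563 km
M13: √((-0.0872·111.32)² + (-0.1395·89.51)²) = √(94.227868 + 155.916303) = 15.8159 km
M14: √((-0.1629·111.32)² + (0.0219·89.51)²) = √(328.842972 + 3.842655) = 18.2397 km
M15: √((-0.0650·111.32)² + (-0.0522·89.51)²) = √(52.356802 + 21.831527) = 8.6133 km
Minimum: M4 at 7.6133 km.

M4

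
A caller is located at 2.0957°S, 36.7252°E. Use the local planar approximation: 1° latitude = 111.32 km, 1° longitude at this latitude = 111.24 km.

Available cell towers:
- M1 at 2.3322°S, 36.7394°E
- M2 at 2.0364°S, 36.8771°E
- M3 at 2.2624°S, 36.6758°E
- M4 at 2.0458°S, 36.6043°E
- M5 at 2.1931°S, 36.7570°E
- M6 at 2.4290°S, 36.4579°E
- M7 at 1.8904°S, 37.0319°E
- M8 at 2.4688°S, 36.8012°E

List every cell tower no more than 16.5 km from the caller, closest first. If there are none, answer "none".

M5, M4

Distances from 2.0957°S, 36.7252°E:
M1: √((-0.2365·111.32)² + (0.0142·111.24)²) = √(693.120407 + 2.495161) = 26.3745 km
M2: √((0.0593·111.32)² + (0.1519·111.24)²) = √(43.576845 + 285.520640) = 18.1410 km
M3: √((-0.1667·111.32)² + (-0.0494·111.24)²) = √(344.363882 + 30.197839) = 19.3536 km
M4: √((0.0499·111.32)² + (-0.1209·111.24)²) = √(30.856558 + 180.873342) = 14.5509 km
M5: √((-0.0974·111.32)² + (0.0318·111.24)²) = √(117.561281 + 12.513425) = 11.4050 km
M6: √((-0.3333·111.32)² + (-0.2673·111.24)²) = √(1376.629344 + 884.137636) = 47.5475 km
M7: √((0.2053·111.32)² + (0.3067·111.24)²) = √(522.305133 + 1163.990705) = 41.0645 km
M8: √((-0.3731·111.32)² + (0.0760·111.24)²) = √(1725.030958 + 71.474174) = 42.3852 km
Threshold 16.5 km: M5 (11.4050 km), M4 (14.5509 km) are within range.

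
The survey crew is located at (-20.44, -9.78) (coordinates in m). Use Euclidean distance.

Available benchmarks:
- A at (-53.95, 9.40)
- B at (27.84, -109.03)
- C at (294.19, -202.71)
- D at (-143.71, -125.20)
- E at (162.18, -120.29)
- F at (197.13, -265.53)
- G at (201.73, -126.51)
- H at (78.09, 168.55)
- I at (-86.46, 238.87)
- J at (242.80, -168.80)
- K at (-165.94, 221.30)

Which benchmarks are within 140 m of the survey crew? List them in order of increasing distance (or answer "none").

A, B

Distances from (-20.44, -9.78):
A: 38.61 m
B: 110.37 m
C: 369.07 m
D: 168.87 m
E: 213.45 m
F: 335.77 m
G: 250.97 m
H: 203.74 m
I: 257.27 m
J: 307.54 m
K: 273.07 m
Threshold 140 m: A (38.61 m), B (110.37 m) are within range.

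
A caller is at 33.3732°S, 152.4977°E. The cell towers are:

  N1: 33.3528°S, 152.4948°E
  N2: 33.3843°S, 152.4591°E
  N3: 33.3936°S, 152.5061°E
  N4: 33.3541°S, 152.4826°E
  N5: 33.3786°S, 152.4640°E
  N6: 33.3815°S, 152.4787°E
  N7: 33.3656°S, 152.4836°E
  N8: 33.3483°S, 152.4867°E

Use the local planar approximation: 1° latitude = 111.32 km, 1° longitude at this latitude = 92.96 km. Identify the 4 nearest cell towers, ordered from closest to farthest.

Distances from 33.3732°S, 152.4977°E:
N1: √((0.0204·111.32)² + (-0.0029·92.96)²) = √(5.157114 + 0.072676) = 2.2869 km
N2: √((-0.0111·111.32)² + (-0.0386·92.96)²) = √(1.526836 + 12.875581) = 3.7951 km
N3: √((-0.0204·111.32)² + (0.0084·92.96)²) = √(5.157114 + 0.609749) = 2.4014 km
N4: √((0.0191·111.32)² + (-0.0151·92.96)²) = √(4.520777 + 1.970362) = 2.5478 km
N5: √((-0.0054·111.32)² + (-0.0337·92.96)²) = √(0.361355 + 9.814135) = 3.1899 km
N6: √((-0.0083·111.32)² + (-0.0190·92.96)²) = √(0.853695 + 3.119604) = 1.9933 km
N7: √((0.0076·111.32)² + (-0.0141·92.96)²) = √(0.715770 + 1.718029) = 1.5601 km
N8: √((0.0249·111.32)² + (-0.0110·92.96)²) = √(7.683252 + 1.045629) = 2.9545 km
Sorted: N7 (1.5601 km) < N6 (1.9933 km) < N1 (2.2869 km) < N3 (2.4014 km) < N4 (2.5478 km) < N8 (2.9545 km) < …

N7, N6, N1, N3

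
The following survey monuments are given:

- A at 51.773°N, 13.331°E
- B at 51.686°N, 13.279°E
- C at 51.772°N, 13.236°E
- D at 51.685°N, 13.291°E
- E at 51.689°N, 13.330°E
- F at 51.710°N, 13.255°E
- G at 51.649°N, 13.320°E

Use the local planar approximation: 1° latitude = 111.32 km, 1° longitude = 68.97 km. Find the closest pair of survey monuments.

B and D

Pairwise distances:
B–D: √((-0.001·111.32)² + (0.012·68.97)²) = √(0.01239 + 0.68499) = 0.835 km
D–E: √((0.004·111.32)² + (0.039·68.97)²) = √(0.19827 + 7.23519) = 2.726 km
B–F: √((0.024·111.32)² + (-0.024·68.97)²) = √(7.13787 + 2.73995) = 3.143 km
B–E: √((0.003·111.32)² + (0.051·68.97)²) = √(0.11153 + 12.37260) = 3.533 km
D–F: √((0.025·111.32)² + (-0.036·68.97)²) = √(7.74509 + 6.16489) = 3.730 km
D–G: √((-0.036·111.32)² + (0.029·68.97)²) = √(16.06022 + 4.00052) = 4.479 km
E–G: √((-0.040·111.32)² + (-0.010·68.97)²) = √(19.82743 + 0.47569) = 4.506 km
B–G: √((-0.037·111.32)² + (0.041·68.97)²) = √(16.96484 + 7.99628) = 4.996 km
E–F: √((0.021·111.32)² + (-0.075·68.97)²) = √(5.46493 + 26.75734) = 5.676 km
A–C: √((-0.001·111.32)² + (-0.095·68.97)²) = √(0.01239 + 42.93067) = 6.553 km
C–F: √((-0.062·111.32)² + (0.019·68.97)²) = √(47.63540 + 1.71723) = 7.025 km
F–G: √((-0.061·111.32)² + (0.065·68.97)²) = √(46.11116 + 20.09774) = 8.137 km
A–F: √((-0.063·111.32)² + (-0.076·68.97)²) = √(49.18441 + 27.47563) = 8.756 km
A–E: √((-0.084·111.32)² + (-0.001·68.97)²) = √(87.43896 + 0.00476) = 9.351 km
B–C: √((0.086·111.32)² + (-0.043·68.97)²) = √(91.65229 + 8.79544) = 10.022 km
A–D: √((-0.088·111.32)² + (-0.040·68.97)²) = √(95.96475 + 7.61098) = 10.177 km
A–B: √((-0.087·111.32)² + (-0.052·68.97)²) = √(93.79613 + 12.86255) = 10.328 km
C–D: √((-0.087·111.32)² + (0.055·68.97)²) = √(93.79613 + 14.38950) = 10.401 km
C–E: √((-0.083·111.32)² + (0.094·68.97)²) = √(85.36947 + 42.03162) = 11.287 km
A–G: √((-0.124·111.32)² + (-0.011·68.97)²) = √(190.54158 + 0.57558) = 13.825 km
C–G: √((-0.123·111.32)² + (0.084·68.97)²) = √(187.48072 + 33.56441) = 14.868 km
Closest pair: B–D at 0.835 km.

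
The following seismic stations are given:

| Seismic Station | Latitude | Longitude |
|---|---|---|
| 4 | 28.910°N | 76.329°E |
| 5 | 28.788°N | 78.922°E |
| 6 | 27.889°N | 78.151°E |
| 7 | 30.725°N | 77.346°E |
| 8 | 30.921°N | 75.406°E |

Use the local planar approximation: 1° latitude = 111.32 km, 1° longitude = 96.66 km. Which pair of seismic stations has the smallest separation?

Pairwise distances:
5–6: 124.777 km
7–8: 188.785 km
4–6: 209.605 km
4–7: 224.691 km
4–8: 240.988 km
4–5: 251.007 km
5–7: 264.010 km
6–7: 325.151 km
5–8: 414.588 km
6–8: 429.328 km
Closest pair: 5–6 at 124.777 km.

5 and 6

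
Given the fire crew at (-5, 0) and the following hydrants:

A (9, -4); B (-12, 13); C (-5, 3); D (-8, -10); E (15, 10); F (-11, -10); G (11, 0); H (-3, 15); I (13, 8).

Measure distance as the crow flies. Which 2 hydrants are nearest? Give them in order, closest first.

Distances from (-5, 0):
A: √((14)² + (-4)²) = √(196.000 + 16.000) = 14.6
B: √((-7)² + (13)²) = √(49.000 + 169.000) = 14.8
C: √((0)² + (3)²) = √(0.000 + 9.000) = 3.0
D: √((-3)² + (-10)²) = √(9.000 + 100.000) = 10.4
E: √((20)² + (10)²) = √(400.000 + 100.000) = 22.4
F: √((-6)² + (-10)²) = √(36.000 + 100.000) = 11.7
G: √((16)² + (0)²) = √(256.000 + 0.000) = 16.0
H: √((2)² + (15)²) = √(4.000 + 225.000) = 15.1
I: √((18)² + (8)²) = √(324.000 + 64.000) = 19.7
Sorted: C (3.0) < D (10.4) < F (11.7) < A (14.6) < …

C, D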